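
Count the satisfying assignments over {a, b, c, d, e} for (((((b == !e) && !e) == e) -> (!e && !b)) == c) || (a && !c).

Initial set: {T ((((((b == !e) && !e) == e) -> (!e && !b)) == c) || (a && !c))}.
T ((((((b == !e) && !e) == e) -> (!e && !b)) == c) || (a && !c)): β-rule — branch into T (((((b == !e) && !e) == e) -> (!e && !b)) == c)  //  T (a && !c).
  branch 1 (add T (((((b == !e) && !e) == e) -> (!e && !b)) == c)):
    T (((((b == !e) && !e) == e) -> (!e && !b)) == c): β-rule — branch into T ((((b == !e) && !e) == e) -> (!e && !b)), T c  //  F ((((b == !e) && !e) == e) -> (!e && !b)), F c.
      branch 1.1 (add T ((((b == !e) && !e) == e) -> (!e && !b)), T c):
        T ((((b == !e) && !e) == e) -> (!e && !b)): β-rule — branch into F (((b == !e) && !e) == e)  //  T (!e && !b).
          branch 1.1.1 (add F (((b == !e) && !e) == e)):
            F (((b == !e) && !e) == e): β-rule — branch into T ((b == !e) && !e), F e  //  F ((b == !e) && !e), T e.
              branch 1.1.1.1 (add T ((b == !e) && !e), F e):
                T ((b == !e) && !e): α-rule — add T (b == !e), T !e.
                T (b == !e): β-rule — branch into T b, T !e  //  F b, F !e.
                  branch 1.1.1.1.1 (add T b, T !e):
                    ○ open, literals {b=true, c=true, e=false}.
                  branch 1.1.1.1.2 (add F b, F !e):
                    × closes — contains both e and !e.
              branch 1.1.1.2 (add F ((b == !e) && !e), T e):
                F ((b == !e) && !e): β-rule — branch into F (b == !e)  //  F !e.
                  branch 1.1.1.2.1 (add F (b == !e)):
                    F (b == !e): β-rule — branch into T b, F !e  //  F b, T !e.
                      branch 1.1.1.2.1.1 (add T b, F !e):
                        ○ open, literals {b=true, c=true, e=true}.
                      branch 1.1.1.2.1.2 (add F b, T !e):
                        × closes — contains both e and !e.
                  branch 1.1.1.2.2 (add F !e):
                    ○ open, literals {c=true, e=true}.
          branch 1.1.2 (add T (!e && !b)):
            T (!e && !b): α-rule — add T !e, T !b.
            ○ open, literals {b=false, c=true, e=false}.
      branch 1.2 (add F ((((b == !e) && !e) == e) -> (!e && !b)), F c):
        F ((((b == !e) && !e) == e) -> (!e && !b)): α-rule — add T (((b == !e) && !e) == e), F (!e && !b).
        T (((b == !e) && !e) == e): β-rule — branch into T ((b == !e) && !e), T e  //  F ((b == !e) && !e), F e.
          branch 1.2.1 (add T ((b == !e) && !e), T e):
            T ((b == !e) && !e): α-rule — add T (b == !e), T !e.
            × closes — contains both e and !e.
          branch 1.2.2 (add F ((b == !e) && !e), F e):
            F (!e && !b): β-rule — branch into F !e  //  F !b.
              branch 1.2.2.1 (add F !e):
                × closes — contains both e and !e.
              branch 1.2.2.2 (add F !b):
                F ((b == !e) && !e): β-rule — branch into F (b == !e)  //  F !e.
                  branch 1.2.2.2.1 (add F (b == !e)):
                    F (b == !e): β-rule — branch into T b, F !e  //  F b, T !e.
                      branch 1.2.2.2.1.1 (add T b, F !e):
                        × closes — contains both e and !e.
                      branch 1.2.2.2.1.2 (add F b, T !e):
                        × closes — contains both b and !b.
                  branch 1.2.2.2.2 (add F !e):
                    × closes — contains both e and !e.
  branch 2 (add T (a && !c)):
    T (a && !c): α-rule — add T a, T !c.
    ○ open, literals {a=true, c=false}.
7 branches closed, 5 open.
Each open branch fixes some atoms; the unmentioned ones are free. Counting distinct full assignments: branch {b=true, c=true, e=false} (a, d) contributes 4 new; branch {b=true, c=true, e=true} (a, d) contributes 4 new; branch {c=true, e=true} (a, b, d) contributes 4 new; branch {b=false, c=true, e=false} (a, d) contributes 4 new; branch {a=true, c=false} (b, d, e) contributes 8 new. Total: 24.

24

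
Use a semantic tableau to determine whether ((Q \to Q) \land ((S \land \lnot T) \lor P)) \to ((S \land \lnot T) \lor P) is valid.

Assume the negation and expand:
Initial set: {\lnot (((Q \to Q) \land ((S \land \lnot T) \lor P)) \to ((S \land \lnot T) \lor P))}.
\lnot (((Q \to Q) \land ((S \land \lnot T) \lor P)) \to ((S \land \lnot T) \lor P)): α-rule — add ((Q \to Q) \land ((S \land \lnot T) \lor P)), \lnot ((S \land \lnot T) \lor P).
((Q \to Q) \land ((S \land \lnot T) \lor P)): α-rule — add (Q \to Q), ((S \land \lnot T) \lor P).
\lnot ((S \land \lnot T) \lor P): α-rule — add \lnot (S \land \lnot T), \lnot P.
(Q \to Q): β-rule — branch into \lnot Q  //  Q.
  branch 1 (add \lnot Q):
    ((S \land \lnot T) \lor P): β-rule — branch into (S \land \lnot T)  //  P.
      branch 1.1 (add (S \land \lnot T)):
        (S \land \lnot T): α-rule — add S, \lnot T.
        \lnot (S \land \lnot T): β-rule — branch into \lnot S  //  \lnot \lnot T.
          branch 1.1.1 (add \lnot S):
            × closes — contains both S and \lnot S.
          branch 1.1.2 (add \lnot \lnot T):
            × closes — contains both T and \lnot T.
      branch 1.2 (add P):
        × closes — contains both P and \lnot P.
  branch 2 (add Q):
    ((S \land \lnot T) \lor P): β-rule — branch into (S \land \lnot T)  //  P.
      branch 2.1 (add (S \land \lnot T)):
        (S \land \lnot T): α-rule — add S, \lnot T.
        \lnot (S \land \lnot T): β-rule — branch into \lnot S  //  \lnot \lnot T.
          branch 2.1.1 (add \lnot S):
            × closes — contains both S and \lnot S.
          branch 2.1.2 (add \lnot \lnot T):
            × closes — contains both T and \lnot T.
      branch 2.2 (add P):
        × closes — contains both P and \lnot P.
All 6 branches close.
Every branch closed, so the negation is unsatisfiable and the formula is valid.

Valid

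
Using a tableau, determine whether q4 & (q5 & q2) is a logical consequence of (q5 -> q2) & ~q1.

Initial set: {T ((q5 -> q2) & ~q1); F (q4 & (q5 & q2))}.
T ((q5 -> q2) & ~q1): α-rule — add T (q5 -> q2), T ~q1.
F (q4 & (q5 & q2)): β-rule — branch into F q4  //  F (q5 & q2).
  branch 1 (add F q4):
    T (q5 -> q2): β-rule — branch into F q5  //  T q2.
      branch 1.1 (add F q5):
        ○ open, literals {q1=false, q4=false, q5=false}.
      branch 1.2 (add T q2):
        ○ open, literals {q1=false, q2=true, q4=false}.
  branch 2 (add F (q5 & q2)):
    T (q5 -> q2): β-rule — branch into F q5  //  T q2.
      branch 2.1 (add F q5):
        F (q5 & q2): β-rule — branch into F q5  //  F q2.
          branch 2.1.1 (add F q5):
            ○ open, literals {q1=false, q5=false}.
          branch 2.1.2 (add F q2):
            ○ open, literals {q1=false, q2=false, q5=false}.
      branch 2.2 (add T q2):
        F (q5 & q2): β-rule — branch into F q5  //  F q2.
          branch 2.2.1 (add F q5):
            ○ open, literals {q1=false, q2=true, q5=false}.
          branch 2.2.2 (add F q2):
            × closes — contains both q2 and ~q2.
1 branch closed, 5 open.
An open branch gives a countermodel: q1=false, q4=false, q5=false (unmentioned atoms arbitrary); the premises hold there but the conclusion fails.

No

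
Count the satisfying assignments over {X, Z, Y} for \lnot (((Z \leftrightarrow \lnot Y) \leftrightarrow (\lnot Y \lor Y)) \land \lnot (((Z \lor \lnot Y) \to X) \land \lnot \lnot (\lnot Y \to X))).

Initial set: {\lnot (((Z \leftrightarrow \lnot Y) \leftrightarrow (\lnot Y \lor Y)) \land \lnot (((Z \lor \lnot Y) \to X) \land \lnot \lnot (\lnot Y \to X)))}.
\lnot (((Z \leftrightarrow \lnot Y) \leftrightarrow (\lnot Y \lor Y)) \land \lnot (((Z \lor \lnot Y) \to X) \land \lnot \lnot (\lnot Y \to X))): β-rule — branch into \lnot ((Z \leftrightarrow \lnot Y) \leftrightarrow (\lnot Y \lor Y))  //  \lnot \lnot (((Z \lor \lnot Y) \to X) \land \lnot \lnot (\lnot Y \to X)).
  branch 1 (add \lnot ((Z \leftrightarrow \lnot Y) \leftrightarrow (\lnot Y \lor Y))):
    \lnot ((Z \leftrightarrow \lnot Y) \leftrightarrow (\lnot Y \lor Y)): β-rule — branch into (Z \leftrightarrow \lnot Y), \lnot (\lnot Y \lor Y)  //  \lnot (Z \leftrightarrow \lnot Y), (\lnot Y \lor Y).
      branch 1.1 (add (Z \leftrightarrow \lnot Y), \lnot (\lnot Y \lor Y)):
        \lnot (\lnot Y \lor Y): α-rule — add \lnot \lnot Y, \lnot Y.
        × closes — contains both Y and \lnot Y.
      branch 1.2 (add \lnot (Z \leftrightarrow \lnot Y), (\lnot Y \lor Y)):
        \lnot (Z \leftrightarrow \lnot Y): β-rule — branch into Z, \lnot \lnot Y  //  \lnot Z, \lnot Y.
          branch 1.2.1 (add Z, \lnot \lnot Y):
            (\lnot Y \lor Y): β-rule — branch into \lnot Y  //  Y.
              branch 1.2.1.1 (add \lnot Y):
                × closes — contains both Y and \lnot Y.
              branch 1.2.1.2 (add Y):
                ○ open, literals {Y=T, Z=T}.
          branch 1.2.2 (add \lnot Z, \lnot Y):
            (\lnot Y \lor Y): β-rule — branch into \lnot Y  //  Y.
              branch 1.2.2.1 (add \lnot Y):
                ○ open, literals {Y=F, Z=F}.
              branch 1.2.2.2 (add Y):
                × closes — contains both Y and \lnot Y.
  branch 2 (add \lnot \lnot (((Z \lor \lnot Y) \to X) \land \lnot \lnot (\lnot Y \to X))):
    \lnot \lnot (((Z \lor \lnot Y) \to X) \land \lnot \lnot (\lnot Y \to X)): α-rule — add ((Z \lor \lnot Y) \to X), \lnot \lnot (\lnot Y \to X).
    \lnot \lnot (\lnot Y \to X): drop double negation, giving (\lnot Y \to X).
    ((Z \lor \lnot Y) \to X): β-rule — branch into \lnot (Z \lor \lnot Y)  //  X.
      branch 2.1 (add \lnot (Z \lor \lnot Y)):
        \lnot (Z \lor \lnot Y): α-rule — add \lnot Z, \lnot \lnot Y.
        (\lnot Y \to X): β-rule — branch into \lnot \lnot Y  //  X.
          branch 2.1.1 (add \lnot \lnot Y):
            ○ open, literals {Y=T, Z=F}.
          branch 2.1.2 (add X):
            ○ open, literals {X=T, Y=T, Z=F}.
      branch 2.2 (add X):
        (\lnot Y \to X): β-rule — branch into \lnot \lnot Y  //  X.
          branch 2.2.1 (add \lnot \lnot Y):
            ○ open, literals {X=T, Y=T}.
          branch 2.2.2 (add X):
            ○ open, literals {X=T}.
3 branches closed, 6 open.
Each open branch fixes some atoms; the unmentioned ones are free. Counting distinct full assignments: branch {Y=T, Z=T} (X) contributes 2 new; branch {Y=F, Z=F} (X) contributes 2 new; branch {Y=T, Z=F} (X) contributes 2 new; branch {X=T, Y=T, Z=F} (none free) contributes 0 new; branch {X=T, Y=T} (Z) contributes 0 new; branch {X=T} (Z, Y) contributes 1 new. Total: 7.

7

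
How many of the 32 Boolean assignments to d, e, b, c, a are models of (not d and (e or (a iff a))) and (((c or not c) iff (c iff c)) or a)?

Initial set: {((not d and (e or (a iff a))) and (((c or not c) iff (c iff c)) or a))}.
((not d and (e or (a iff a))) and (((c or not c) iff (c iff c)) or a)): α-rule — add (not d and (e or (a iff a))), (((c or not c) iff (c iff c)) or a).
(not d and (e or (a iff a))): α-rule — add not d, (e or (a iff a)).
(((c or not c) iff (c iff c)) or a): β-rule — branch into ((c or not c) iff (c iff c))  //  a.
  branch 1 (add ((c or not c) iff (c iff c))):
    (e or (a iff a)): β-rule — branch into e  //  (a iff a).
      branch 1.1 (add e):
        ((c or not c) iff (c iff c)): β-rule — branch into (c or not c), (c iff c)  //  not (c or not c), not (c iff c).
          branch 1.1.1 (add (c or not c), (c iff c)):
            (c or not c): β-rule — branch into c  //  not c.
              branch 1.1.1.1 (add c):
                (c iff c): β-rule — branch into c, c  //  not c, not c.
                  branch 1.1.1.1.1 (add c, c):
                    ○ open, literals {c=1, d=0, e=1}.
                  branch 1.1.1.1.2 (add not c, not c):
                    × closes — contains both c and not c.
              branch 1.1.1.2 (add not c):
                (c iff c): β-rule — branch into c, c  //  not c, not c.
                  branch 1.1.1.2.1 (add c, c):
                    × closes — contains both c and not c.
                  branch 1.1.1.2.2 (add not c, not c):
                    ○ open, literals {c=0, d=0, e=1}.
          branch 1.1.2 (add not (c or not c), not (c iff c)):
            not (c or not c): α-rule — add not c, not not c.
            × closes — contains both c and not c.
      branch 1.2 (add (a iff a)):
        ((c or not c) iff (c iff c)): β-rule — branch into (c or not c), (c iff c)  //  not (c or not c), not (c iff c).
          branch 1.2.1 (add (c or not c), (c iff c)):
            (a iff a): β-rule — branch into a, a  //  not a, not a.
              branch 1.2.1.1 (add a, a):
                (c or not c): β-rule — branch into c  //  not c.
                  branch 1.2.1.1.1 (add c):
                    (c iff c): β-rule — branch into c, c  //  not c, not c.
                      branch 1.2.1.1.1.1 (add c, c):
                        ○ open, literals {a=1, c=1, d=0}.
                      branch 1.2.1.1.1.2 (add not c, not c):
                        × closes — contains both c and not c.
                  branch 1.2.1.1.2 (add not c):
                    (c iff c): β-rule — branch into c, c  //  not c, not c.
                      branch 1.2.1.1.2.1 (add c, c):
                        × closes — contains both c and not c.
                      branch 1.2.1.1.2.2 (add not c, not c):
                        ○ open, literals {a=1, c=0, d=0}.
              branch 1.2.1.2 (add not a, not a):
                (c or not c): β-rule — branch into c  //  not c.
                  branch 1.2.1.2.1 (add c):
                    (c iff c): β-rule — branch into c, c  //  not c, not c.
                      branch 1.2.1.2.1.1 (add c, c):
                        ○ open, literals {a=0, c=1, d=0}.
                      branch 1.2.1.2.1.2 (add not c, not c):
                        × closes — contains both c and not c.
                  branch 1.2.1.2.2 (add not c):
                    (c iff c): β-rule — branch into c, c  //  not c, not c.
                      branch 1.2.1.2.2.1 (add c, c):
                        × closes — contains both c and not c.
                      branch 1.2.1.2.2.2 (add not c, not c):
                        ○ open, literals {a=0, c=0, d=0}.
          branch 1.2.2 (add not (c or not c), not (c iff c)):
            not (c or not c): α-rule — add not c, not not c.
            × closes — contains both c and not c.
  branch 2 (add a):
    (e or (a iff a)): β-rule — branch into e  //  (a iff a).
      branch 2.1 (add e):
        ○ open, literals {a=1, d=0, e=1}.
      branch 2.2 (add (a iff a)):
        (a iff a): β-rule — branch into a, a  //  not a, not a.
          branch 2.2.1 (add a, a):
            ○ open, literals {a=1, d=0}.
          branch 2.2.2 (add not a, not a):
            × closes — contains both a and not a.
9 branches closed, 8 open.
Each open branch fixes some atoms; the unmentioned ones are free. Counting distinct full assignments: branch {c=1, d=0, e=1} (b, a) contributes 4 new; branch {c=0, d=0, e=1} (b, a) contributes 4 new; branch {a=1, c=1, d=0} (e, b) contributes 2 new; branch {a=1, c=0, d=0} (e, b) contributes 2 new; branch {a=0, c=1, d=0} (e, b) contributes 2 new; branch {a=0, c=0, d=0} (e, b) contributes 2 new; branch {a=1, d=0, e=1} (b, c) contributes 0 new; branch {a=1, d=0} (e, b, c) contributes 0 new. Total: 16.

16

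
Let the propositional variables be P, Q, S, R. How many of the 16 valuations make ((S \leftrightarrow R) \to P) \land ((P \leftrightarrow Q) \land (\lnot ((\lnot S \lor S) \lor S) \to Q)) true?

Initial set: {(((S \leftrightarrow R) \to P) \land ((P \leftrightarrow Q) \land (\lnot ((\lnot S \lor S) \lor S) \to Q)))}.
(((S \leftrightarrow R) \to P) \land ((P \leftrightarrow Q) \land (\lnot ((\lnot S \lor S) \lor S) \to Q))): α-rule — add ((S \leftrightarrow R) \to P), ((P \leftrightarrow Q) \land (\lnot ((\lnot S \lor S) \lor S) \to Q)).
((P \leftrightarrow Q) \land (\lnot ((\lnot S \lor S) \lor S) \to Q)): α-rule — add (P \leftrightarrow Q), (\lnot ((\lnot S \lor S) \lor S) \to Q).
((S \leftrightarrow R) \to P): β-rule — branch into \lnot (S \leftrightarrow R)  //  P.
  branch 1 (add \lnot (S \leftrightarrow R)):
    (P \leftrightarrow Q): β-rule — branch into P, Q  //  \lnot P, \lnot Q.
      branch 1.1 (add P, Q):
        (\lnot ((\lnot S \lor S) \lor S) \to Q): β-rule — branch into \lnot \lnot ((\lnot S \lor S) \lor S)  //  Q.
          branch 1.1.1 (add \lnot \lnot ((\lnot S \lor S) \lor S)):
            \lnot (S \leftrightarrow R): β-rule — branch into S, \lnot R  //  \lnot S, R.
              branch 1.1.1.1 (add S, \lnot R):
                \lnot \lnot ((\lnot S \lor S) \lor S): β-rule — branch into (\lnot S \lor S)  //  S.
                  branch 1.1.1.1.1 (add (\lnot S \lor S)):
                    (\lnot S \lor S): β-rule — branch into \lnot S  //  S.
                      branch 1.1.1.1.1.1 (add \lnot S):
                        × closes — contains both S and \lnot S.
                      branch 1.1.1.1.1.2 (add S):
                        ○ open, literals {P=true, Q=true, R=false, S=true}.
                  branch 1.1.1.1.2 (add S):
                    ○ open, literals {P=true, Q=true, R=false, S=true}.
              branch 1.1.1.2 (add \lnot S, R):
                \lnot \lnot ((\lnot S \lor S) \lor S): β-rule — branch into (\lnot S \lor S)  //  S.
                  branch 1.1.1.2.1 (add (\lnot S \lor S)):
                    (\lnot S \lor S): β-rule — branch into \lnot S  //  S.
                      branch 1.1.1.2.1.1 (add \lnot S):
                        ○ open, literals {P=true, Q=true, R=true, S=false}.
                      branch 1.1.1.2.1.2 (add S):
                        × closes — contains both S and \lnot S.
                  branch 1.1.1.2.2 (add S):
                    × closes — contains both S and \lnot S.
          branch 1.1.2 (add Q):
            \lnot (S \leftrightarrow R): β-rule — branch into S, \lnot R  //  \lnot S, R.
              branch 1.1.2.1 (add S, \lnot R):
                ○ open, literals {P=true, Q=true, R=false, S=true}.
              branch 1.1.2.2 (add \lnot S, R):
                ○ open, literals {P=true, Q=true, R=true, S=false}.
      branch 1.2 (add \lnot P, \lnot Q):
        (\lnot ((\lnot S \lor S) \lor S) \to Q): β-rule — branch into \lnot \lnot ((\lnot S \lor S) \lor S)  //  Q.
          branch 1.2.1 (add \lnot \lnot ((\lnot S \lor S) \lor S)):
            \lnot (S \leftrightarrow R): β-rule — branch into S, \lnot R  //  \lnot S, R.
              branch 1.2.1.1 (add S, \lnot R):
                \lnot \lnot ((\lnot S \lor S) \lor S): β-rule — branch into (\lnot S \lor S)  //  S.
                  branch 1.2.1.1.1 (add (\lnot S \lor S)):
                    (\lnot S \lor S): β-rule — branch into \lnot S  //  S.
                      branch 1.2.1.1.1.1 (add \lnot S):
                        × closes — contains both S and \lnot S.
                      branch 1.2.1.1.1.2 (add S):
                        ○ open, literals {P=false, Q=false, R=false, S=true}.
                  branch 1.2.1.1.2 (add S):
                    ○ open, literals {P=false, Q=false, R=false, S=true}.
              branch 1.2.1.2 (add \lnot S, R):
                \lnot \lnot ((\lnot S \lor S) \lor S): β-rule — branch into (\lnot S \lor S)  //  S.
                  branch 1.2.1.2.1 (add (\lnot S \lor S)):
                    (\lnot S \lor S): β-rule — branch into \lnot S  //  S.
                      branch 1.2.1.2.1.1 (add \lnot S):
                        ○ open, literals {P=false, Q=false, R=true, S=false}.
                      branch 1.2.1.2.1.2 (add S):
                        × closes — contains both S and \lnot S.
                  branch 1.2.1.2.2 (add S):
                    × closes — contains both S and \lnot S.
          branch 1.2.2 (add Q):
            × closes — contains both Q and \lnot Q.
  branch 2 (add P):
    (P \leftrightarrow Q): β-rule — branch into P, Q  //  \lnot P, \lnot Q.
      branch 2.1 (add P, Q):
        (\lnot ((\lnot S \lor S) \lor S) \to Q): β-rule — branch into \lnot \lnot ((\lnot S \lor S) \lor S)  //  Q.
          branch 2.1.1 (add \lnot \lnot ((\lnot S \lor S) \lor S)):
            \lnot \lnot ((\lnot S \lor S) \lor S): β-rule — branch into (\lnot S \lor S)  //  S.
              branch 2.1.1.1 (add (\lnot S \lor S)):
                (\lnot S \lor S): β-rule — branch into \lnot S  //  S.
                  branch 2.1.1.1.1 (add \lnot S):
                    ○ open, literals {P=true, Q=true, S=false}.
                  branch 2.1.1.1.2 (add S):
                    ○ open, literals {P=true, Q=true, S=true}.
              branch 2.1.1.2 (add S):
                ○ open, literals {P=true, Q=true, S=true}.
          branch 2.1.2 (add Q):
            ○ open, literals {P=true, Q=true}.
      branch 2.2 (add \lnot P, \lnot Q):
        × closes — contains both P and \lnot P.
8 branches closed, 12 open.
Each open branch fixes some atoms; the unmentioned ones are free. Counting distinct full assignments: branch {P=true, Q=true, R=false, S=true} (none free) contributes 1 new; branch {P=true, Q=true, R=false, S=true} (none free) contributes 0 new; branch {P=true, Q=true, R=true, S=false} (none free) contributes 1 new; branch {P=true, Q=true, R=false, S=true} (none free) contributes 0 new; branch {P=true, Q=true, R=true, S=false} (none free) contributes 0 new; branch {P=false, Q=false, R=false, S=true} (none free) contributes 1 new; branch {P=false, Q=false, R=false, S=true} (none free) contributes 0 new; branch {P=false, Q=false, R=true, S=false} (none free) contributes 1 new; branch {P=true, Q=true, S=false} (R) contributes 1 new; branch {P=true, Q=true, S=true} (R) contributes 1 new; branch {P=true, Q=true, S=true} (R) contributes 0 new; branch {P=true, Q=true} (S, R) contributes 0 new. Total: 6.

6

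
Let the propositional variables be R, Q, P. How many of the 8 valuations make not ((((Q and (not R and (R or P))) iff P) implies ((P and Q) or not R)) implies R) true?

4

Initial set: {not ((((Q and (not R and (R or P))) iff P) implies ((P and Q) or not R)) implies R)}.
not ((((Q and (not R and (R or P))) iff P) implies ((P and Q) or not R)) implies R): α-rule — add (((Q and (not R and (R or P))) iff P) implies ((P and Q) or not R)), not R.
(((Q and (not R and (R or P))) iff P) implies ((P and Q) or not R)): β-rule — branch into not ((Q and (not R and (R or P))) iff P)  //  ((P and Q) or not R).
  branch 1 (add not ((Q and (not R and (R or P))) iff P)):
    not ((Q and (not R and (R or P))) iff P): β-rule — branch into (Q and (not R and (R or P))), not P  //  not (Q and (not R and (R or P))), P.
      branch 1.1 (add (Q and (not R and (R or P))), not P):
        (Q and (not R and (R or P))): α-rule — add Q, (not R and (R or P)).
        (not R and (R or P)): α-rule — add not R, (R or P).
        (R or P): β-rule — branch into R  //  P.
          branch 1.1.1 (add R):
            × closes — contains both R and not R.
          branch 1.1.2 (add P):
            × closes — contains both P and not P.
      branch 1.2 (add not (Q and (not R and (R or P))), P):
        not (Q and (not R and (R or P))): β-rule — branch into not Q  //  not (not R and (R or P)).
          branch 1.2.1 (add not Q):
            ○ open, literals {P=1, Q=0, R=0}.
          branch 1.2.2 (add not (not R and (R or P))):
            not (not R and (R or P)): β-rule — branch into not not R  //  not (R or P).
              branch 1.2.2.1 (add not not R):
                × closes — contains both R and not R.
              branch 1.2.2.2 (add not (R or P)):
                not (R or P): α-rule — add not R, not P.
                × closes — contains both P and not P.
  branch 2 (add ((P and Q) or not R)):
    ((P and Q) or not R): β-rule — branch into (P and Q)  //  not R.
      branch 2.1 (add (P and Q)):
        (P and Q): α-rule — add P, Q.
        ○ open, literals {P=1, Q=1, R=0}.
      branch 2.2 (add not R):
        ○ open, literals {R=0}.
4 branches closed, 3 open.
Each open branch fixes some atoms; the unmentioned ones are free. Counting distinct full assignments: branch {P=1, Q=0, R=0} (none free) contributes 1 new; branch {P=1, Q=1, R=0} (none free) contributes 1 new; branch {R=0} (Q, P) contributes 2 new. Total: 4.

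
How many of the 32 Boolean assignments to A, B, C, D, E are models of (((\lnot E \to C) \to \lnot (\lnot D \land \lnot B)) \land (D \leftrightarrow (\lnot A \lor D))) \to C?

21

Initial set: {((((\lnot E \to C) \to \lnot (\lnot D \land \lnot B)) \land (D \leftrightarrow (\lnot A \lor D))) \to C)}.
((((\lnot E \to C) \to \lnot (\lnot D \land \lnot B)) \land (D \leftrightarrow (\lnot A \lor D))) \to C): β-rule — branch into \lnot (((\lnot E \to C) \to \lnot (\lnot D \land \lnot B)) \land (D \leftrightarrow (\lnot A \lor D)))  //  C.
  branch 1 (add \lnot (((\lnot E \to C) \to \lnot (\lnot D \land \lnot B)) \land (D \leftrightarrow (\lnot A \lor D)))):
    \lnot (((\lnot E \to C) \to \lnot (\lnot D \land \lnot B)) \land (D \leftrightarrow (\lnot A \lor D))): β-rule — branch into \lnot ((\lnot E \to C) \to \lnot (\lnot D \land \lnot B))  //  \lnot (D \leftrightarrow (\lnot A \lor D)).
      branch 1.1 (add \lnot ((\lnot E \to C) \to \lnot (\lnot D \land \lnot B))):
        \lnot ((\lnot E \to C) \to \lnot (\lnot D \land \lnot B)): α-rule — add (\lnot E \to C), \lnot \lnot (\lnot D \land \lnot B).
        \lnot \lnot (\lnot D \land \lnot B): α-rule — add \lnot D, \lnot B.
        (\lnot E \to C): β-rule — branch into \lnot \lnot E  //  C.
          branch 1.1.1 (add \lnot \lnot E):
            ○ open, literals {B=F, D=F, E=T}.
          branch 1.1.2 (add C):
            ○ open, literals {B=F, C=T, D=F}.
      branch 1.2 (add \lnot (D \leftrightarrow (\lnot A \lor D))):
        \lnot (D \leftrightarrow (\lnot A \lor D)): β-rule — branch into D, \lnot (\lnot A \lor D)  //  \lnot D, (\lnot A \lor D).
          branch 1.2.1 (add D, \lnot (\lnot A \lor D)):
            \lnot (\lnot A \lor D): α-rule — add \lnot \lnot A, \lnot D.
            × closes — contains both D and \lnot D.
          branch 1.2.2 (add \lnot D, (\lnot A \lor D)):
            (\lnot A \lor D): β-rule — branch into \lnot A  //  D.
              branch 1.2.2.1 (add \lnot A):
                ○ open, literals {A=F, D=F}.
              branch 1.2.2.2 (add D):
                × closes — contains both D and \lnot D.
  branch 2 (add C):
    ○ open, literals {C=T}.
2 branches closed, 4 open.
Each open branch fixes some atoms; the unmentioned ones are free. Counting distinct full assignments: branch {B=F, D=F, E=T} (A, C) contributes 4 new; branch {B=F, C=T, D=F} (A, E) contributes 2 new; branch {A=F, D=F} (B, C, E) contributes 5 new; branch {C=T} (A, B, D, E) contributes 10 new. Total: 21.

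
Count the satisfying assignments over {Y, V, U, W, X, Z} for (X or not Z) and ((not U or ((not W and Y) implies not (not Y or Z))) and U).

22

Initial set: {((X or not Z) and ((not U or ((not W and Y) implies not (not Y or Z))) and U))}.
((X or not Z) and ((not U or ((not W and Y) implies not (not Y or Z))) and U)): α-rule — add (X or not Z), ((not U or ((not W and Y) implies not (not Y or Z))) and U).
((not U or ((not W and Y) implies not (not Y or Z))) and U): α-rule — add (not U or ((not W and Y) implies not (not Y or Z))), U.
(X or not Z): β-rule — branch into X  //  not Z.
  branch 1 (add X):
    (not U or ((not W and Y) implies not (not Y or Z))): β-rule — branch into not U  //  ((not W and Y) implies not (not Y or Z)).
      branch 1.1 (add not U):
        × closes — contains both U and not U.
      branch 1.2 (add ((not W and Y) implies not (not Y or Z))):
        ((not W and Y) implies not (not Y or Z)): β-rule — branch into not (not W and Y)  //  not (not Y or Z).
          branch 1.2.1 (add not (not W and Y)):
            not (not W and Y): β-rule — branch into not not W  //  not Y.
              branch 1.2.1.1 (add not not W):
                ○ open, literals {U=1, W=1, X=1}.
              branch 1.2.1.2 (add not Y):
                ○ open, literals {U=1, X=1, Y=0}.
          branch 1.2.2 (add not (not Y or Z)):
            not (not Y or Z): α-rule — add not not Y, not Z.
            ○ open, literals {U=1, X=1, Y=1, Z=0}.
  branch 2 (add not Z):
    (not U or ((not W and Y) implies not (not Y or Z))): β-rule — branch into not U  //  ((not W and Y) implies not (not Y or Z)).
      branch 2.1 (add not U):
        × closes — contains both U and not U.
      branch 2.2 (add ((not W and Y) implies not (not Y or Z))):
        ((not W and Y) implies not (not Y or Z)): β-rule — branch into not (not W and Y)  //  not (not Y or Z).
          branch 2.2.1 (add not (not W and Y)):
            not (not W and Y): β-rule — branch into not not W  //  not Y.
              branch 2.2.1.1 (add not not W):
                ○ open, literals {U=1, W=1, Z=0}.
              branch 2.2.1.2 (add not Y):
                ○ open, literals {U=1, Y=0, Z=0}.
          branch 2.2.2 (add not (not Y or Z)):
            not (not Y or Z): α-rule — add not not Y, not Z.
            ○ open, literals {U=1, Y=1, Z=0}.
2 branches closed, 6 open.
Each open branch fixes some atoms; the unmentioned ones are free. Counting distinct full assignments: branch {U=1, W=1, X=1} (Y, V, Z) contributes 8 new; branch {U=1, X=1, Y=0} (V, W, Z) contributes 4 new; branch {U=1, X=1, Y=1, Z=0} (V, W) contributes 2 new; branch {U=1, W=1, Z=0} (Y, V, X) contributes 4 new; branch {U=1, Y=0, Z=0} (V, W, X) contributes 2 new; branch {U=1, Y=1, Z=0} (V, W, X) contributes 2 new. Total: 22.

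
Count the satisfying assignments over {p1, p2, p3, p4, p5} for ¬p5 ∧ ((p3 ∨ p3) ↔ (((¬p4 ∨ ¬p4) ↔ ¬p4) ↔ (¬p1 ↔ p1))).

Initial set: {(¬p5 ∧ ((p3 ∨ p3) ↔ (((¬p4 ∨ ¬p4) ↔ ¬p4) ↔ (¬p1 ↔ p1))))}.
(¬p5 ∧ ((p3 ∨ p3) ↔ (((¬p4 ∨ ¬p4) ↔ ¬p4) ↔ (¬p1 ↔ p1)))): α-rule — add ¬p5, ((p3 ∨ p3) ↔ (((¬p4 ∨ ¬p4) ↔ ¬p4) ↔ (¬p1 ↔ p1))).
((p3 ∨ p3) ↔ (((¬p4 ∨ ¬p4) ↔ ¬p4) ↔ (¬p1 ↔ p1))): β-rule — branch into (p3 ∨ p3), (((¬p4 ∨ ¬p4) ↔ ¬p4) ↔ (¬p1 ↔ p1))  //  ¬(p3 ∨ p3), ¬(((¬p4 ∨ ¬p4) ↔ ¬p4) ↔ (¬p1 ↔ p1)).
  branch 1 (add (p3 ∨ p3), (((¬p4 ∨ ¬p4) ↔ ¬p4) ↔ (¬p1 ↔ p1))):
    (p3 ∨ p3): β-rule — branch into p3  //  p3.
      branch 1.1 (add p3):
        (((¬p4 ∨ ¬p4) ↔ ¬p4) ↔ (¬p1 ↔ p1)): β-rule — branch into ((¬p4 ∨ ¬p4) ↔ ¬p4), (¬p1 ↔ p1)  //  ¬((¬p4 ∨ ¬p4) ↔ ¬p4), ¬(¬p1 ↔ p1).
          branch 1.1.1 (add ((¬p4 ∨ ¬p4) ↔ ¬p4), (¬p1 ↔ p1)):
            ((¬p4 ∨ ¬p4) ↔ ¬p4): β-rule — branch into (¬p4 ∨ ¬p4), ¬p4  //  ¬(¬p4 ∨ ¬p4), ¬¬p4.
              branch 1.1.1.1 (add (¬p4 ∨ ¬p4), ¬p4):
                (¬p1 ↔ p1): β-rule — branch into ¬p1, p1  //  ¬¬p1, ¬p1.
                  branch 1.1.1.1.1 (add ¬p1, p1):
                    × closes — contains both p1 and ¬p1.
                  branch 1.1.1.1.2 (add ¬¬p1, ¬p1):
                    × closes — contains both p1 and ¬p1.
              branch 1.1.1.2 (add ¬(¬p4 ∨ ¬p4), ¬¬p4):
                ¬(¬p4 ∨ ¬p4): α-rule — add ¬¬p4, ¬¬p4.
                (¬p1 ↔ p1): β-rule — branch into ¬p1, p1  //  ¬¬p1, ¬p1.
                  branch 1.1.1.2.1 (add ¬p1, p1):
                    × closes — contains both p1 and ¬p1.
                  branch 1.1.1.2.2 (add ¬¬p1, ¬p1):
                    × closes — contains both p1 and ¬p1.
          branch 1.1.2 (add ¬((¬p4 ∨ ¬p4) ↔ ¬p4), ¬(¬p1 ↔ p1)):
            ¬((¬p4 ∨ ¬p4) ↔ ¬p4): β-rule — branch into (¬p4 ∨ ¬p4), ¬¬p4  //  ¬(¬p4 ∨ ¬p4), ¬p4.
              branch 1.1.2.1 (add (¬p4 ∨ ¬p4), ¬¬p4):
                ¬(¬p1 ↔ p1): β-rule — branch into ¬p1, ¬p1  //  ¬¬p1, p1.
                  branch 1.1.2.1.1 (add ¬p1, ¬p1):
                    (¬p4 ∨ ¬p4): β-rule — branch into ¬p4  //  ¬p4.
                      branch 1.1.2.1.1.1 (add ¬p4):
                        × closes — contains both p4 and ¬p4.
                      branch 1.1.2.1.1.2 (add ¬p4):
                        × closes — contains both p4 and ¬p4.
                  branch 1.1.2.1.2 (add ¬¬p1, p1):
                    (¬p4 ∨ ¬p4): β-rule — branch into ¬p4  //  ¬p4.
                      branch 1.1.2.1.2.1 (add ¬p4):
                        × closes — contains both p4 and ¬p4.
                      branch 1.1.2.1.2.2 (add ¬p4):
                        × closes — contains both p4 and ¬p4.
              branch 1.1.2.2 (add ¬(¬p4 ∨ ¬p4), ¬p4):
                ¬(¬p4 ∨ ¬p4): α-rule — add ¬¬p4, ¬¬p4.
                × closes — contains both p4 and ¬p4.
      branch 1.2 (add p3):
        (((¬p4 ∨ ¬p4) ↔ ¬p4) ↔ (¬p1 ↔ p1)): β-rule — branch into ((¬p4 ∨ ¬p4) ↔ ¬p4), (¬p1 ↔ p1)  //  ¬((¬p4 ∨ ¬p4) ↔ ¬p4), ¬(¬p1 ↔ p1).
          branch 1.2.1 (add ((¬p4 ∨ ¬p4) ↔ ¬p4), (¬p1 ↔ p1)):
            ((¬p4 ∨ ¬p4) ↔ ¬p4): β-rule — branch into (¬p4 ∨ ¬p4), ¬p4  //  ¬(¬p4 ∨ ¬p4), ¬¬p4.
              branch 1.2.1.1 (add (¬p4 ∨ ¬p4), ¬p4):
                (¬p1 ↔ p1): β-rule — branch into ¬p1, p1  //  ¬¬p1, ¬p1.
                  branch 1.2.1.1.1 (add ¬p1, p1):
                    × closes — contains both p1 and ¬p1.
                  branch 1.2.1.1.2 (add ¬¬p1, ¬p1):
                    × closes — contains both p1 and ¬p1.
              branch 1.2.1.2 (add ¬(¬p4 ∨ ¬p4), ¬¬p4):
                ¬(¬p4 ∨ ¬p4): α-rule — add ¬¬p4, ¬¬p4.
                (¬p1 ↔ p1): β-rule — branch into ¬p1, p1  //  ¬¬p1, ¬p1.
                  branch 1.2.1.2.1 (add ¬p1, p1):
                    × closes — contains both p1 and ¬p1.
                  branch 1.2.1.2.2 (add ¬¬p1, ¬p1):
                    × closes — contains both p1 and ¬p1.
          branch 1.2.2 (add ¬((¬p4 ∨ ¬p4) ↔ ¬p4), ¬(¬p1 ↔ p1)):
            ¬((¬p4 ∨ ¬p4) ↔ ¬p4): β-rule — branch into (¬p4 ∨ ¬p4), ¬¬p4  //  ¬(¬p4 ∨ ¬p4), ¬p4.
              branch 1.2.2.1 (add (¬p4 ∨ ¬p4), ¬¬p4):
                ¬(¬p1 ↔ p1): β-rule — branch into ¬p1, ¬p1  //  ¬¬p1, p1.
                  branch 1.2.2.1.1 (add ¬p1, ¬p1):
                    (¬p4 ∨ ¬p4): β-rule — branch into ¬p4  //  ¬p4.
                      branch 1.2.2.1.1.1 (add ¬p4):
                        × closes — contains both p4 and ¬p4.
                      branch 1.2.2.1.1.2 (add ¬p4):
                        × closes — contains both p4 and ¬p4.
                  branch 1.2.2.1.2 (add ¬¬p1, p1):
                    (¬p4 ∨ ¬p4): β-rule — branch into ¬p4  //  ¬p4.
                      branch 1.2.2.1.2.1 (add ¬p4):
                        × closes — contains both p4 and ¬p4.
                      branch 1.2.2.1.2.2 (add ¬p4):
                        × closes — contains both p4 and ¬p4.
              branch 1.2.2.2 (add ¬(¬p4 ∨ ¬p4), ¬p4):
                ¬(¬p4 ∨ ¬p4): α-rule — add ¬¬p4, ¬¬p4.
                × closes — contains both p4 and ¬p4.
  branch 2 (add ¬(p3 ∨ p3), ¬(((¬p4 ∨ ¬p4) ↔ ¬p4) ↔ (¬p1 ↔ p1))):
    ¬(p3 ∨ p3): α-rule — add ¬p3, ¬p3.
    ¬(((¬p4 ∨ ¬p4) ↔ ¬p4) ↔ (¬p1 ↔ p1)): β-rule — branch into ((¬p4 ∨ ¬p4) ↔ ¬p4), ¬(¬p1 ↔ p1)  //  ¬((¬p4 ∨ ¬p4) ↔ ¬p4), (¬p1 ↔ p1).
      branch 2.1 (add ((¬p4 ∨ ¬p4) ↔ ¬p4), ¬(¬p1 ↔ p1)):
        ((¬p4 ∨ ¬p4) ↔ ¬p4): β-rule — branch into (¬p4 ∨ ¬p4), ¬p4  //  ¬(¬p4 ∨ ¬p4), ¬¬p4.
          branch 2.1.1 (add (¬p4 ∨ ¬p4), ¬p4):
            ¬(¬p1 ↔ p1): β-rule — branch into ¬p1, ¬p1  //  ¬¬p1, p1.
              branch 2.1.1.1 (add ¬p1, ¬p1):
                (¬p4 ∨ ¬p4): β-rule — branch into ¬p4  //  ¬p4.
                  branch 2.1.1.1.1 (add ¬p4):
                    ○ open, literals {p1=0, p3=0, p4=0, p5=0}.
                  branch 2.1.1.1.2 (add ¬p4):
                    ○ open, literals {p1=0, p3=0, p4=0, p5=0}.
              branch 2.1.1.2 (add ¬¬p1, p1):
                (¬p4 ∨ ¬p4): β-rule — branch into ¬p4  //  ¬p4.
                  branch 2.1.1.2.1 (add ¬p4):
                    ○ open, literals {p1=1, p3=0, p4=0, p5=0}.
                  branch 2.1.1.2.2 (add ¬p4):
                    ○ open, literals {p1=1, p3=0, p4=0, p5=0}.
          branch 2.1.2 (add ¬(¬p4 ∨ ¬p4), ¬¬p4):
            ¬(¬p4 ∨ ¬p4): α-rule — add ¬¬p4, ¬¬p4.
            ¬(¬p1 ↔ p1): β-rule — branch into ¬p1, ¬p1  //  ¬¬p1, p1.
              branch 2.1.2.1 (add ¬p1, ¬p1):
                ○ open, literals {p1=0, p3=0, p4=1, p5=0}.
              branch 2.1.2.2 (add ¬¬p1, p1):
                ○ open, literals {p1=1, p3=0, p4=1, p5=0}.
      branch 2.2 (add ¬((¬p4 ∨ ¬p4) ↔ ¬p4), (¬p1 ↔ p1)):
        ¬((¬p4 ∨ ¬p4) ↔ ¬p4): β-rule — branch into (¬p4 ∨ ¬p4), ¬¬p4  //  ¬(¬p4 ∨ ¬p4), ¬p4.
          branch 2.2.1 (add (¬p4 ∨ ¬p4), ¬¬p4):
            (¬p1 ↔ p1): β-rule — branch into ¬p1, p1  //  ¬¬p1, ¬p1.
              branch 2.2.1.1 (add ¬p1, p1):
                × closes — contains both p1 and ¬p1.
              branch 2.2.1.2 (add ¬¬p1, ¬p1):
                × closes — contains both p1 and ¬p1.
          branch 2.2.2 (add ¬(¬p4 ∨ ¬p4), ¬p4):
            ¬(¬p4 ∨ ¬p4): α-rule — add ¬¬p4, ¬¬p4.
            × closes — contains both p4 and ¬p4.
21 branches closed, 6 open.
Each open branch fixes some atoms; the unmentioned ones are free. Counting distinct full assignments: branch {p1=0, p3=0, p4=0, p5=0} (p2) contributes 2 new; branch {p1=0, p3=0, p4=0, p5=0} (p2) contributes 0 new; branch {p1=1, p3=0, p4=0, p5=0} (p2) contributes 2 new; branch {p1=1, p3=0, p4=0, p5=0} (p2) contributes 0 new; branch {p1=0, p3=0, p4=1, p5=0} (p2) contributes 2 new; branch {p1=1, p3=0, p4=1, p5=0} (p2) contributes 2 new. Total: 8.

8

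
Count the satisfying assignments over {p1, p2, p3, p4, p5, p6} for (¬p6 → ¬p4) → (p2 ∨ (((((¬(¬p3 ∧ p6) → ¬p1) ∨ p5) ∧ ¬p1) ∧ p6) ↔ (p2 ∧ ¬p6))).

56

Initial set: {T ((¬p6 → ¬p4) → (p2 ∨ (((((¬(¬p3 ∧ p6) → ¬p1) ∨ p5) ∧ ¬p1) ∧ p6) ↔ (p2 ∧ ¬p6))))}.
T ((¬p6 → ¬p4) → (p2 ∨ (((((¬(¬p3 ∧ p6) → ¬p1) ∨ p5) ∧ ¬p1) ∧ p6) ↔ (p2 ∧ ¬p6)))): β-rule — branch into F (¬p6 → ¬p4)  //  T (p2 ∨ (((((¬(¬p3 ∧ p6) → ¬p1) ∨ p5) ∧ ¬p1) ∧ p6) ↔ (p2 ∧ ¬p6))).
  branch 1 (add F (¬p6 → ¬p4)):
    F (¬p6 → ¬p4): α-rule — add T ¬p6, F ¬p4.
    ○ open, literals {p4=1, p6=0}.
  branch 2 (add T (p2 ∨ (((((¬(¬p3 ∧ p6) → ¬p1) ∨ p5) ∧ ¬p1) ∧ p6) ↔ (p2 ∧ ¬p6)))):
    T (p2 ∨ (((((¬(¬p3 ∧ p6) → ¬p1) ∨ p5) ∧ ¬p1) ∧ p6) ↔ (p2 ∧ ¬p6))): β-rule — branch into T p2  //  T (((((¬(¬p3 ∧ p6) → ¬p1) ∨ p5) ∧ ¬p1) ∧ p6) ↔ (p2 ∧ ¬p6)).
      branch 2.1 (add T p2):
        ○ open, literals {p2=1}.
      branch 2.2 (add T (((((¬(¬p3 ∧ p6) → ¬p1) ∨ p5) ∧ ¬p1) ∧ p6) ↔ (p2 ∧ ¬p6))):
        T (((((¬(¬p3 ∧ p6) → ¬p1) ∨ p5) ∧ ¬p1) ∧ p6) ↔ (p2 ∧ ¬p6)): β-rule — branch into T ((((¬(¬p3 ∧ p6) → ¬p1) ∨ p5) ∧ ¬p1) ∧ p6), T (p2 ∧ ¬p6)  //  F ((((¬(¬p3 ∧ p6) → ¬p1) ∨ p5) ∧ ¬p1) ∧ p6), F (p2 ∧ ¬p6).
          branch 2.2.1 (add T ((((¬(¬p3 ∧ p6) → ¬p1) ∨ p5) ∧ ¬p1) ∧ p6), T (p2 ∧ ¬p6)):
            T ((((¬(¬p3 ∧ p6) → ¬p1) ∨ p5) ∧ ¬p1) ∧ p6): α-rule — add T (((¬(¬p3 ∧ p6) → ¬p1) ∨ p5) ∧ ¬p1), T p6.
            T (p2 ∧ ¬p6): α-rule — add T p2, T ¬p6.
            × closes — contains both p6 and ¬p6.
          branch 2.2.2 (add F ((((¬(¬p3 ∧ p6) → ¬p1) ∨ p5) ∧ ¬p1) ∧ p6), F (p2 ∧ ¬p6)):
            F ((((¬(¬p3 ∧ p6) → ¬p1) ∨ p5) ∧ ¬p1) ∧ p6): β-rule — branch into F (((¬(¬p3 ∧ p6) → ¬p1) ∨ p5) ∧ ¬p1)  //  F p6.
              branch 2.2.2.1 (add F (((¬(¬p3 ∧ p6) → ¬p1) ∨ p5) ∧ ¬p1)):
                F (p2 ∧ ¬p6): β-rule — branch into F p2  //  F ¬p6.
                  branch 2.2.2.1.1 (add F p2):
                    F (((¬(¬p3 ∧ p6) → ¬p1) ∨ p5) ∧ ¬p1): β-rule — branch into F ((¬(¬p3 ∧ p6) → ¬p1) ∨ p5)  //  F ¬p1.
                      branch 2.2.2.1.1.1 (add F ((¬(¬p3 ∧ p6) → ¬p1) ∨ p5)):
                        F ((¬(¬p3 ∧ p6) → ¬p1) ∨ p5): α-rule — add F (¬(¬p3 ∧ p6) → ¬p1), F p5.
                        F (¬(¬p3 ∧ p6) → ¬p1): α-rule — add T ¬(¬p3 ∧ p6), F ¬p1.
                        T ¬(¬p3 ∧ p6): β-rule — branch into F ¬p3  //  F p6.
                          branch 2.2.2.1.1.1.1 (add F ¬p3):
                            ○ open, literals {p1=1, p2=0, p3=1, p5=0}.
                          branch 2.2.2.1.1.1.2 (add F p6):
                            ○ open, literals {p1=1, p2=0, p5=0, p6=0}.
                      branch 2.2.2.1.1.2 (add F ¬p1):
                        ○ open, literals {p1=1, p2=0}.
                  branch 2.2.2.1.2 (add F ¬p6):
                    F (((¬(¬p3 ∧ p6) → ¬p1) ∨ p5) ∧ ¬p1): β-rule — branch into F ((¬(¬p3 ∧ p6) → ¬p1) ∨ p5)  //  F ¬p1.
                      branch 2.2.2.1.2.1 (add F ((¬(¬p3 ∧ p6) → ¬p1) ∨ p5)):
                        F ((¬(¬p3 ∧ p6) → ¬p1) ∨ p5): α-rule — add F (¬(¬p3 ∧ p6) → ¬p1), F p5.
                        F (¬(¬p3 ∧ p6) → ¬p1): α-rule — add T ¬(¬p3 ∧ p6), F ¬p1.
                        T ¬(¬p3 ∧ p6): β-rule — branch into F ¬p3  //  F p6.
                          branch 2.2.2.1.2.1.1 (add F ¬p3):
                            ○ open, literals {p1=1, p3=1, p5=0, p6=1}.
                          branch 2.2.2.1.2.1.2 (add F p6):
                            × closes — contains both p6 and ¬p6.
                      branch 2.2.2.1.2.2 (add F ¬p1):
                        ○ open, literals {p1=1, p6=1}.
              branch 2.2.2.2 (add F p6):
                F (p2 ∧ ¬p6): β-rule — branch into F p2  //  F ¬p6.
                  branch 2.2.2.2.1 (add F p2):
                    ○ open, literals {p2=0, p6=0}.
                  branch 2.2.2.2.2 (add F ¬p6):
                    × closes — contains both p6 and ¬p6.
3 branches closed, 8 open.
Each open branch fixes some atoms; the unmentioned ones are free. Counting distinct full assignments: branch {p4=1, p6=0} (p1, p2, p3, p5) contributes 16 new; branch {p2=1} (p1, p3, p4, p5, p6) contributes 24 new; branch {p1=1, p2=0, p3=1, p5=0} (p4, p6) contributes 3 new; branch {p1=1, p2=0, p5=0, p6=0} (p3, p4) contributes 1 new; branch {p1=1, p2=0} (p3, p4, p5, p6) contributes 8 new; branch {p1=1, p3=1, p5=0, p6=1} (p2, p4) contributes 0 new; branch {p1=1, p6=1} (p2, p3, p4, p5) contributes 0 new; branch {p2=0, p6=0} (p1, p3, p4, p5) contributes 4 new. Total: 56.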